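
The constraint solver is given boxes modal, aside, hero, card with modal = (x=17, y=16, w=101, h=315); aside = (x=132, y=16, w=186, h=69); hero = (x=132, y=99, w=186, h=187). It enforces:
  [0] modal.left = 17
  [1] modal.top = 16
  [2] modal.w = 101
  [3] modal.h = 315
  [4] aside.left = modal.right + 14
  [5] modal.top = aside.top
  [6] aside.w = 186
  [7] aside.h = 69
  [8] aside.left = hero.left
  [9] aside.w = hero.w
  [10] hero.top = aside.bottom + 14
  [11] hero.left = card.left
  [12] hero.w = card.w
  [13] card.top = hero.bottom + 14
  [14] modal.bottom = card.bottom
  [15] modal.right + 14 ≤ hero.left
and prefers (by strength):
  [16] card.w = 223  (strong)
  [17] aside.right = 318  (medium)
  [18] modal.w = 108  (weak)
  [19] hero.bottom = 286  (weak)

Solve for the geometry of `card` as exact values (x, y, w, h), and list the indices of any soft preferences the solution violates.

1. card.x = 132  [hero.left = card.left]
2. card.w = 186  [hero.w = card.w]
3. card.y = 300  [card.top = hero.bottom + 14]
4. card.h = 31  [modal.bottom = card.bottom]

card = (x=132, y=300, w=186, h=31)
violated soft preferences: 16, 18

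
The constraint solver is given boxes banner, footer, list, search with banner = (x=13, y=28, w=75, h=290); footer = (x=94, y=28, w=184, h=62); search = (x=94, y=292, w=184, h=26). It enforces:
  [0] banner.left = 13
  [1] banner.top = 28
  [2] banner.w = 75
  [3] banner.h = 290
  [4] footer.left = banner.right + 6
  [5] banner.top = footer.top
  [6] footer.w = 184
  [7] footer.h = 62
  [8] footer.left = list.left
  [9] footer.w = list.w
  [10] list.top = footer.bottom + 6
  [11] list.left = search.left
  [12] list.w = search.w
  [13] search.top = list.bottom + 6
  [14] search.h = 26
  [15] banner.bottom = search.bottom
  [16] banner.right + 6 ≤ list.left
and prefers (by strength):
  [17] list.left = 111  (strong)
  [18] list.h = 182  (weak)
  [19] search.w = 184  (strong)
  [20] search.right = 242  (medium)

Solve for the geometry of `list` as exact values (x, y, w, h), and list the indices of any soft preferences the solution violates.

list = (x=94, y=96, w=184, h=190)
violated soft preferences: 17, 18, 20

1. list.x = 94  [footer.left = list.left]
2. list.w = 184  [footer.w = list.w]
3. list.y = 96  [list.top = footer.bottom + 6]
4. list.h = 190  [search.top = list.bottom + 6]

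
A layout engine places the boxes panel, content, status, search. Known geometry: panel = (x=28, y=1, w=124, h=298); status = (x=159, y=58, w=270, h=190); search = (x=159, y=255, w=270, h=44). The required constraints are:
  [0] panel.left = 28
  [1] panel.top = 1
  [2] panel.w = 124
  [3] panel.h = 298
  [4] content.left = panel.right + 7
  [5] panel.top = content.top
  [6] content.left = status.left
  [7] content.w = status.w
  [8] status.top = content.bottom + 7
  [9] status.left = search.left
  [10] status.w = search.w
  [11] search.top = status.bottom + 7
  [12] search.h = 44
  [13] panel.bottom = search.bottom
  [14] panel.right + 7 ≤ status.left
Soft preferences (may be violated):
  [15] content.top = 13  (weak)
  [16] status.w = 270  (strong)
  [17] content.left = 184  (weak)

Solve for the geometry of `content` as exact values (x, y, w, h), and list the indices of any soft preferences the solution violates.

content = (x=159, y=1, w=270, h=50)
violated soft preferences: 15, 17

1. content.x = 159  [content.left = panel.right + 7]
2. content.y = 1  [panel.top = content.top]
3. content.w = 270  [content.w = status.w]
4. content.h = 50  [status.top = content.bottom + 7]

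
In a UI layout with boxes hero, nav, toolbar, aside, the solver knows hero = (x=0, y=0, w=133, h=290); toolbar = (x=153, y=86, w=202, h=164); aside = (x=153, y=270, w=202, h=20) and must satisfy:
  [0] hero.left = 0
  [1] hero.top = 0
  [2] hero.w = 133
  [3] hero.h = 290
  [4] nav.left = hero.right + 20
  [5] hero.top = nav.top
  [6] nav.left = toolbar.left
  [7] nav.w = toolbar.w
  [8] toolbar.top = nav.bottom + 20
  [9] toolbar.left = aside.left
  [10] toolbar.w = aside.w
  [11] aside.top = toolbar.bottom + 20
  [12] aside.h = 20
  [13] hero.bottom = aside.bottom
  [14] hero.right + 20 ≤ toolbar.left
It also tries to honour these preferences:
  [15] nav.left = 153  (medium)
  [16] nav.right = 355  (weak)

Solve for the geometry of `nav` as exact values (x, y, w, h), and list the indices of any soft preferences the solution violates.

1. nav.x = 153  [nav.left = hero.right + 20]
2. nav.y = 0  [hero.top = nav.top]
3. nav.w = 202  [nav.w = toolbar.w]
4. nav.h = 66  [toolbar.top = nav.bottom + 20]

nav = (x=153, y=0, w=202, h=66)
violated soft preferences: none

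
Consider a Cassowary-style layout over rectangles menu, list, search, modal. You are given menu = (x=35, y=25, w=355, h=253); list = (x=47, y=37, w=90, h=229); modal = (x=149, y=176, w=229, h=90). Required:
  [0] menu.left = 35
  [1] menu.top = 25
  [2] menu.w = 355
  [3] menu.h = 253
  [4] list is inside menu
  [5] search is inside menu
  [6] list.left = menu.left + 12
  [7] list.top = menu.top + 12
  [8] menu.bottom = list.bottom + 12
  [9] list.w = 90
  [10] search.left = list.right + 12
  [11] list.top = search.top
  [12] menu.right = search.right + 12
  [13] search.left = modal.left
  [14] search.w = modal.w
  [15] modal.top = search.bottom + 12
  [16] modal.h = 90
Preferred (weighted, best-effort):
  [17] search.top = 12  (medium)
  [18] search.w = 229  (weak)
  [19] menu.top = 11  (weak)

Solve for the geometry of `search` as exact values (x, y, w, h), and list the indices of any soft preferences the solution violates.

search = (x=149, y=37, w=229, h=127)
violated soft preferences: 17, 19

1. search.x = 149  [search.left = list.right + 12]
2. search.y = 37  [list.top = search.top]
3. search.w = 229  [menu.right = search.right + 12]
4. search.h = 127  [modal.top = search.bottom + 12]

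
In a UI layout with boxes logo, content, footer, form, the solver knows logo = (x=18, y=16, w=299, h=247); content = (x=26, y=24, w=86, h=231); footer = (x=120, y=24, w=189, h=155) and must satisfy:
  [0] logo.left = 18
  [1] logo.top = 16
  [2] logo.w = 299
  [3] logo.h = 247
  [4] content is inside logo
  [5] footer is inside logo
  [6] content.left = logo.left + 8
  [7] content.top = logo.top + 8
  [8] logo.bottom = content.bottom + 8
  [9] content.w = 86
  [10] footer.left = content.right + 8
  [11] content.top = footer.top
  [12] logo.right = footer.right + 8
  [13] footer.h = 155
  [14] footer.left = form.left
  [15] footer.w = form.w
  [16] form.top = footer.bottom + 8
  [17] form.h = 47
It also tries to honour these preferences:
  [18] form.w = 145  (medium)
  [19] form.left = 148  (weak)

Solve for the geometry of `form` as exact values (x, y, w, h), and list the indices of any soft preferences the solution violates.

form = (x=120, y=187, w=189, h=47)
violated soft preferences: 18, 19

1. form.x = 120  [footer.left = form.left]
2. form.w = 189  [footer.w = form.w]
3. form.y = 187  [form.top = footer.bottom + 8]
4. form.h = 47  [form.h = 47]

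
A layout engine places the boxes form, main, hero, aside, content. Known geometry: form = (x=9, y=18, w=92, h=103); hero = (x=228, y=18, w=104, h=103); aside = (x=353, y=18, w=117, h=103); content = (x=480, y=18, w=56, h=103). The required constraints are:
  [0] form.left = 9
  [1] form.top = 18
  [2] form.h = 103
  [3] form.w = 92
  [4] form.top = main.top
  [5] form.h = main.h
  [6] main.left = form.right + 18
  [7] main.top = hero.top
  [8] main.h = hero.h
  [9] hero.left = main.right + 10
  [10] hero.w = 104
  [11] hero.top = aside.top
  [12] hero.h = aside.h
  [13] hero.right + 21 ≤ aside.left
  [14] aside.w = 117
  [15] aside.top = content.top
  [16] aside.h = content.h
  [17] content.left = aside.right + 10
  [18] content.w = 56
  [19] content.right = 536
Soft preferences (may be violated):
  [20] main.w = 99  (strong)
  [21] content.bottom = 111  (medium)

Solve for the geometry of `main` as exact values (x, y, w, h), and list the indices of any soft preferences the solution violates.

main = (x=119, y=18, w=99, h=103)
violated soft preferences: 21

1. main.y = 18  [form.top = main.top]
2. main.h = 103  [form.h = main.h]
3. main.x = 119  [main.left = form.right + 18]
4. main.w = 99  [hero.left = main.right + 10]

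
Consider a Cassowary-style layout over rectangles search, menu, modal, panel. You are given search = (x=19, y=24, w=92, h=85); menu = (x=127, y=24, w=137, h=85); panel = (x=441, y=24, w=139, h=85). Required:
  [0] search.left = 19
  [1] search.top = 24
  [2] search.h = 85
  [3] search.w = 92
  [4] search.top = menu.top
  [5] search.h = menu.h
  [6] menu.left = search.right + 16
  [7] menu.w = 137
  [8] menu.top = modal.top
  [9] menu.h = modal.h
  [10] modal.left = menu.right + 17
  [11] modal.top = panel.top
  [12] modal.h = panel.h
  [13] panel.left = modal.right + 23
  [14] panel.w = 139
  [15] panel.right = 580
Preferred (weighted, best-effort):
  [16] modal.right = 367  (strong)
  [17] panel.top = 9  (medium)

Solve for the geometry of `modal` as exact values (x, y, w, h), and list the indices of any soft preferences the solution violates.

modal = (x=281, y=24, w=137, h=85)
violated soft preferences: 16, 17

1. modal.y = 24  [menu.top = modal.top]
2. modal.h = 85  [menu.h = modal.h]
3. modal.x = 281  [modal.left = menu.right + 17]
4. modal.w = 137  [panel.left = modal.right + 23]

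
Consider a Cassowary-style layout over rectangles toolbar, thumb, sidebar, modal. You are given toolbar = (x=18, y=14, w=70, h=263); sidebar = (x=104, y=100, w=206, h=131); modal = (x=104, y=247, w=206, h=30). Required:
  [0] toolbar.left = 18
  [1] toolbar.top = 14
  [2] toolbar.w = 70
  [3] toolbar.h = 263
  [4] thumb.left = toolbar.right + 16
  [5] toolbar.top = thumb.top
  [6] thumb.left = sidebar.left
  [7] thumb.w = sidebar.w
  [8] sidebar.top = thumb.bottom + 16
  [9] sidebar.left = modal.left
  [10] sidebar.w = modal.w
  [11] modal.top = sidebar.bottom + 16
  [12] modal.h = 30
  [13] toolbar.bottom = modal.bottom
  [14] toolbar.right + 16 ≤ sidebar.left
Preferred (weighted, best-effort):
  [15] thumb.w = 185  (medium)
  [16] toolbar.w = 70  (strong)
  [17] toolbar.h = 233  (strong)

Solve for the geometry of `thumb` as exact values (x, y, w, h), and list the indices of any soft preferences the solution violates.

1. thumb.x = 104  [thumb.left = toolbar.right + 16]
2. thumb.y = 14  [toolbar.top = thumb.top]
3. thumb.w = 206  [thumb.w = sidebar.w]
4. thumb.h = 70  [sidebar.top = thumb.bottom + 16]

thumb = (x=104, y=14, w=206, h=70)
violated soft preferences: 15, 17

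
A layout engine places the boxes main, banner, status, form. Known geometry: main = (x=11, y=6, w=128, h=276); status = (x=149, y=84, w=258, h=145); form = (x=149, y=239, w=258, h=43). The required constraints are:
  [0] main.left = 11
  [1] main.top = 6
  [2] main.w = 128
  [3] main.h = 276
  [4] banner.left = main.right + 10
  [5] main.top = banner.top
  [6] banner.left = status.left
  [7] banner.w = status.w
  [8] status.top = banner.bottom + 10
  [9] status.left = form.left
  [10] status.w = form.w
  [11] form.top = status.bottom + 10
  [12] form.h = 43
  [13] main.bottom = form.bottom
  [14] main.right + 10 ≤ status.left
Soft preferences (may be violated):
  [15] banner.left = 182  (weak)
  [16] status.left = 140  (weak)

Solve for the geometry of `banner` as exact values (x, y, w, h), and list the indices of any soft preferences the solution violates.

banner = (x=149, y=6, w=258, h=68)
violated soft preferences: 15, 16

1. banner.x = 149  [banner.left = main.right + 10]
2. banner.y = 6  [main.top = banner.top]
3. banner.w = 258  [banner.w = status.w]
4. banner.h = 68  [status.top = banner.bottom + 10]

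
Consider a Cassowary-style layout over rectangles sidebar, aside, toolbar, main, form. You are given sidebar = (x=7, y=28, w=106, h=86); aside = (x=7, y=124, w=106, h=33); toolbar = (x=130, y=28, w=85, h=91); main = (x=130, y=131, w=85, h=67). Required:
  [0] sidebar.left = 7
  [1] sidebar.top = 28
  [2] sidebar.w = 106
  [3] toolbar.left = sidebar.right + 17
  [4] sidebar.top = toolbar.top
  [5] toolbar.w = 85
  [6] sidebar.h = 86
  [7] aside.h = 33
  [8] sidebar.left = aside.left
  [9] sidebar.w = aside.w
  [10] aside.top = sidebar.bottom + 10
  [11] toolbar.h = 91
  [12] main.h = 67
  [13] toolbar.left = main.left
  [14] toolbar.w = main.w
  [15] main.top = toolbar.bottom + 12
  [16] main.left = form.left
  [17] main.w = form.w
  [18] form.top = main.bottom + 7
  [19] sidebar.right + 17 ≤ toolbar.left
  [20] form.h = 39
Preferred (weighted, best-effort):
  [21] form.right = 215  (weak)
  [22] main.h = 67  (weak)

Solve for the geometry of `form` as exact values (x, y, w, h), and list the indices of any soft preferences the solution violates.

1. form.x = 130  [main.left = form.left]
2. form.w = 85  [main.w = form.w]
3. form.y = 205  [form.top = main.bottom + 7]
4. form.h = 39  [form.h = 39]

form = (x=130, y=205, w=85, h=39)
violated soft preferences: none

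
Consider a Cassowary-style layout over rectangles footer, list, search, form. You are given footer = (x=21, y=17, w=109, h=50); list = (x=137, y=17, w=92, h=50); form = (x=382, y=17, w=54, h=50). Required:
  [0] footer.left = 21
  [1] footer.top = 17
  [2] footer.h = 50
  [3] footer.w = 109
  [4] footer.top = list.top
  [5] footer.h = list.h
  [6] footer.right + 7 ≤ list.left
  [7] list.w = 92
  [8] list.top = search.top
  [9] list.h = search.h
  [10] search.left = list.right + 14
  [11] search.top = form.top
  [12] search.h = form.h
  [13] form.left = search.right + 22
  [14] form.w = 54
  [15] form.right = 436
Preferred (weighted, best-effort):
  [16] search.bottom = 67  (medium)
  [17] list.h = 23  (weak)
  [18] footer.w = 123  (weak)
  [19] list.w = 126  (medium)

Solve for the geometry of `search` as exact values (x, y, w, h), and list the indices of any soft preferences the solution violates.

1. search.y = 17  [list.top = search.top]
2. search.h = 50  [list.h = search.h]
3. search.x = 243  [search.left = list.right + 14]
4. search.w = 117  [form.left = search.right + 22]

search = (x=243, y=17, w=117, h=50)
violated soft preferences: 17, 18, 19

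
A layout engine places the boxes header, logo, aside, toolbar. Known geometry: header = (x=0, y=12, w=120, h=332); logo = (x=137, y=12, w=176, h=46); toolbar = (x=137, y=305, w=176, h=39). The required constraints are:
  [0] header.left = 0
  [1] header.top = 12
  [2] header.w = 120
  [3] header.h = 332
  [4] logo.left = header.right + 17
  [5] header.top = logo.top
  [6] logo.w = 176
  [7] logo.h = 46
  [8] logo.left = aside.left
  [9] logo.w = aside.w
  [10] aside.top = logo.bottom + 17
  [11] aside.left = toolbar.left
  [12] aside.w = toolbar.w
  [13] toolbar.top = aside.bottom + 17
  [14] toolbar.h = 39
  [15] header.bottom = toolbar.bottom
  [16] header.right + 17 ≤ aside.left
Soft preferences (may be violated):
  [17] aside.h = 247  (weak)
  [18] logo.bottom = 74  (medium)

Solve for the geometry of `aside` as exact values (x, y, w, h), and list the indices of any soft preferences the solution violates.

1. aside.x = 137  [logo.left = aside.left]
2. aside.w = 176  [logo.w = aside.w]
3. aside.y = 75  [aside.top = logo.bottom + 17]
4. aside.h = 213  [toolbar.top = aside.bottom + 17]

aside = (x=137, y=75, w=176, h=213)
violated soft preferences: 17, 18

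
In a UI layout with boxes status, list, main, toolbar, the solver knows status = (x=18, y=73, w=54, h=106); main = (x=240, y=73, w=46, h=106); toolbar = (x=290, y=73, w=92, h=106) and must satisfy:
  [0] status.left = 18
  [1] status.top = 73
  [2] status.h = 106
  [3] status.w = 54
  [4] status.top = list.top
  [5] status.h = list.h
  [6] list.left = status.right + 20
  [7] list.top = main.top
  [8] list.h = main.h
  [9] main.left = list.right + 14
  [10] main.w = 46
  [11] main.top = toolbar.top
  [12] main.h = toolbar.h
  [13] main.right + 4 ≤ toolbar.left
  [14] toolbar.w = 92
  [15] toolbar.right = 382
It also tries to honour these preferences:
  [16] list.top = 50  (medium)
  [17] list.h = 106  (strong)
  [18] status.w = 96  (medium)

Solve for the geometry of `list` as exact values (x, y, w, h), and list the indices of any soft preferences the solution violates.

list = (x=92, y=73, w=134, h=106)
violated soft preferences: 16, 18

1. list.y = 73  [status.top = list.top]
2. list.h = 106  [status.h = list.h]
3. list.x = 92  [list.left = status.right + 20]
4. list.w = 134  [main.left = list.right + 14]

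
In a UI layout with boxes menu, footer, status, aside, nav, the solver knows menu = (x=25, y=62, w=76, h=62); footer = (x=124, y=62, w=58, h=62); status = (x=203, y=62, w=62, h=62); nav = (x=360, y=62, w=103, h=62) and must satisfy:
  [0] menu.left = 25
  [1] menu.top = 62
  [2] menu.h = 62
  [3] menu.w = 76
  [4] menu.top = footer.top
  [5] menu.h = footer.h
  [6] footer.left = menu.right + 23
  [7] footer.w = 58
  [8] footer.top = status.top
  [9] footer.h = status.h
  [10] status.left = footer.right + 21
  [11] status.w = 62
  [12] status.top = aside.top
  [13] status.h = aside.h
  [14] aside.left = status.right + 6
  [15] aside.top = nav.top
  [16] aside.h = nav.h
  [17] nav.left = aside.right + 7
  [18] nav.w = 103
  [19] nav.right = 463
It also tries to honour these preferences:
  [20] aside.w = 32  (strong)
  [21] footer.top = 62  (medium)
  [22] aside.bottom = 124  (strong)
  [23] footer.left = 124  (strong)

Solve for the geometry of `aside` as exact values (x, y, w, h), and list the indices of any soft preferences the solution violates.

aside = (x=271, y=62, w=82, h=62)
violated soft preferences: 20

1. aside.y = 62  [status.top = aside.top]
2. aside.h = 62  [status.h = aside.h]
3. aside.x = 271  [aside.left = status.right + 6]
4. aside.w = 82  [nav.left = aside.right + 7]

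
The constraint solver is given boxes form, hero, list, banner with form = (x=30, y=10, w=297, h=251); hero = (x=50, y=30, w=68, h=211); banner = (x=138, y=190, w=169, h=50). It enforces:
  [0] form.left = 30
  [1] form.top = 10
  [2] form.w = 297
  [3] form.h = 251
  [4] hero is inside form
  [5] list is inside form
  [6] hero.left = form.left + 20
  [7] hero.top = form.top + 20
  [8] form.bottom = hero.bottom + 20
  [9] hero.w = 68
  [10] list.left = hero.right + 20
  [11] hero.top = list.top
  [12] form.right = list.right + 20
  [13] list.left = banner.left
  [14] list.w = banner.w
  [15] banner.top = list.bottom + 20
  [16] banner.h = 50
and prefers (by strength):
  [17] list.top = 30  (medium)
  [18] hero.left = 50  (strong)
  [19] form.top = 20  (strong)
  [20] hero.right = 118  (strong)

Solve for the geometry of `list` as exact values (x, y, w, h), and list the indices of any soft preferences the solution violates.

list = (x=138, y=30, w=169, h=140)
violated soft preferences: 19

1. list.x = 138  [list.left = hero.right + 20]
2. list.y = 30  [hero.top = list.top]
3. list.w = 169  [form.right = list.right + 20]
4. list.h = 140  [banner.top = list.bottom + 20]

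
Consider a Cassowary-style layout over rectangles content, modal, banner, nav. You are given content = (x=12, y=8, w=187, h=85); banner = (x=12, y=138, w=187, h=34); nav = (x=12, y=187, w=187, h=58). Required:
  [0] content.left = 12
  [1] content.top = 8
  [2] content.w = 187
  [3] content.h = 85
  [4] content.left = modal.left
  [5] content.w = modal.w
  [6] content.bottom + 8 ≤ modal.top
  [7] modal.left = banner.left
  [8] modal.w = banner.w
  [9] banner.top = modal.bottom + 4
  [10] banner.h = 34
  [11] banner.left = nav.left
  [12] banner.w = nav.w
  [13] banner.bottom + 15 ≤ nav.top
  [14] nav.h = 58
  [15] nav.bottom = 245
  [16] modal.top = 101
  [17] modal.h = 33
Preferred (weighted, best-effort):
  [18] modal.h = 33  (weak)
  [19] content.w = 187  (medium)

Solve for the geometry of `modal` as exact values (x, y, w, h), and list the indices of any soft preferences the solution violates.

1. modal.x = 12  [content.left = modal.left]
2. modal.w = 187  [content.w = modal.w]
3. modal.y = 101  [modal.top = 101]
4. modal.h = 33  [modal.h = 33]

modal = (x=12, y=101, w=187, h=33)
violated soft preferences: none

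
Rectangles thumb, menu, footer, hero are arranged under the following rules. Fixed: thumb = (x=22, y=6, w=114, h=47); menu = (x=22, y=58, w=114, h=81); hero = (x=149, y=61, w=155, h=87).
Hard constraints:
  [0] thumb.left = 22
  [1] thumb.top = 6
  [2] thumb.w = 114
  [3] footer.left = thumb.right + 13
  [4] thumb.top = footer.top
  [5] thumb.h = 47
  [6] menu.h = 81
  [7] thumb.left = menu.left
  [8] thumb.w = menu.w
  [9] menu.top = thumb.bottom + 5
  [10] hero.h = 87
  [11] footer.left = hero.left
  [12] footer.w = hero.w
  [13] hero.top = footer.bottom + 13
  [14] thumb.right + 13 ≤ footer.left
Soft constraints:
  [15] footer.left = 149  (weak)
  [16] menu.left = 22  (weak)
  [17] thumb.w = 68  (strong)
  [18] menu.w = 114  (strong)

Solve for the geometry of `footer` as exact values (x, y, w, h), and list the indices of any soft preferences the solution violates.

1. footer.x = 149  [footer.left = thumb.right + 13]
2. footer.y = 6  [thumb.top = footer.top]
3. footer.w = 155  [footer.w = hero.w]
4. footer.h = 42  [hero.top = footer.bottom + 13]

footer = (x=149, y=6, w=155, h=42)
violated soft preferences: 17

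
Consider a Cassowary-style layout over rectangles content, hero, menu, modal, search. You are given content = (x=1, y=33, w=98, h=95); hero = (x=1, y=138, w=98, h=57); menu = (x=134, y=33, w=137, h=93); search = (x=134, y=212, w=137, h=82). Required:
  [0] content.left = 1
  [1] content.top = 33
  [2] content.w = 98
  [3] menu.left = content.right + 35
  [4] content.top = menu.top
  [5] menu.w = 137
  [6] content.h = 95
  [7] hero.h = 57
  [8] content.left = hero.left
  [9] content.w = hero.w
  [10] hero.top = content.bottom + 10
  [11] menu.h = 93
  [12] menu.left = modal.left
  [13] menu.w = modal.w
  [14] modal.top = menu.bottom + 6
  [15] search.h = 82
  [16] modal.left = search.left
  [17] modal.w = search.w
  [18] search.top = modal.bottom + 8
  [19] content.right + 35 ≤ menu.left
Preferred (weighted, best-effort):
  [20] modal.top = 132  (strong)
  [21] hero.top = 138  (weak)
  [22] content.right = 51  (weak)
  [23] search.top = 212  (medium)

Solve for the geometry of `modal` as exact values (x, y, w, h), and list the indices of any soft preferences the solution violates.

modal = (x=134, y=132, w=137, h=72)
violated soft preferences: 22

1. modal.x = 134  [menu.left = modal.left]
2. modal.w = 137  [menu.w = modal.w]
3. modal.y = 132  [modal.top = menu.bottom + 6]
4. modal.h = 72  [search.top = modal.bottom + 8]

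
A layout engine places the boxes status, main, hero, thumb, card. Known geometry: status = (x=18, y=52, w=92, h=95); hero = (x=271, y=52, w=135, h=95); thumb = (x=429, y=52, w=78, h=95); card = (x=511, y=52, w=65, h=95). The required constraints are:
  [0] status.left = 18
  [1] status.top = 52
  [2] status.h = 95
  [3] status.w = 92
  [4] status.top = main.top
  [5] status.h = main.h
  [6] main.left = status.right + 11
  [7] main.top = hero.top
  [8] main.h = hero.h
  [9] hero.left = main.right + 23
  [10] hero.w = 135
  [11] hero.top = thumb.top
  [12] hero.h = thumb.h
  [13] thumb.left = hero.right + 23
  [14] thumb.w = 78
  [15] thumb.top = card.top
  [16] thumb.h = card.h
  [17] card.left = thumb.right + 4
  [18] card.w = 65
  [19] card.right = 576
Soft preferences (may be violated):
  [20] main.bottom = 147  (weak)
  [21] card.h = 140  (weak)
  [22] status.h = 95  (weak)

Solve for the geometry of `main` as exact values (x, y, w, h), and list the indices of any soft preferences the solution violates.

main = (x=121, y=52, w=127, h=95)
violated soft preferences: 21

1. main.y = 52  [status.top = main.top]
2. main.h = 95  [status.h = main.h]
3. main.x = 121  [main.left = status.right + 11]
4. main.w = 127  [hero.left = main.right + 23]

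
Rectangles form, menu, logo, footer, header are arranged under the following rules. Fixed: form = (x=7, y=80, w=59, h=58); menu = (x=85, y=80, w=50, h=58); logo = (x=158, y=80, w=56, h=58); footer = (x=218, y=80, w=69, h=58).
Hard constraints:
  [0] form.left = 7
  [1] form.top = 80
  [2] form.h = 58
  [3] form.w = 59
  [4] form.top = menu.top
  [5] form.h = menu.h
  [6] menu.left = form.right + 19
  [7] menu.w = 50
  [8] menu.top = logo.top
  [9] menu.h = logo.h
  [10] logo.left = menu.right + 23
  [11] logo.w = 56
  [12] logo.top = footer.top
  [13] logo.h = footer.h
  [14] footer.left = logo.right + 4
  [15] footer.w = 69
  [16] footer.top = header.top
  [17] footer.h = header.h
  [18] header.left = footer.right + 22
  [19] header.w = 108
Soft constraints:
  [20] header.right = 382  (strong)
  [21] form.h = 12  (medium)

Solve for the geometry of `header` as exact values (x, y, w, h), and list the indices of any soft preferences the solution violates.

1. header.y = 80  [footer.top = header.top]
2. header.h = 58  [footer.h = header.h]
3. header.x = 309  [header.left = footer.right + 22]
4. header.w = 108  [header.w = 108]

header = (x=309, y=80, w=108, h=58)
violated soft preferences: 20, 21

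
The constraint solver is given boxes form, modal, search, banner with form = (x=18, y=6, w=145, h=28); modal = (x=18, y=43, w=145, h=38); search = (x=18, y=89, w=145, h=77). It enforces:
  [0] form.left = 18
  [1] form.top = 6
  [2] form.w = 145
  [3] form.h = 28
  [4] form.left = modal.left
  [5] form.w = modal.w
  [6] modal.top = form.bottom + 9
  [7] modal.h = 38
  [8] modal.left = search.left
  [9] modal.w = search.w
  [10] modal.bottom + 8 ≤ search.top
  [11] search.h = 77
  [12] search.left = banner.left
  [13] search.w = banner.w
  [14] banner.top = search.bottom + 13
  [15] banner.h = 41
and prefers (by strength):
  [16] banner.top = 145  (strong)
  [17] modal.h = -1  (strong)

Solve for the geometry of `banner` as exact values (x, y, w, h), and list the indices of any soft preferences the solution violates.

1. banner.x = 18  [search.left = banner.left]
2. banner.w = 145  [search.w = banner.w]
3. banner.y = 179  [banner.top = search.bottom + 13]
4. banner.h = 41  [banner.h = 41]

banner = (x=18, y=179, w=145, h=41)
violated soft preferences: 16, 17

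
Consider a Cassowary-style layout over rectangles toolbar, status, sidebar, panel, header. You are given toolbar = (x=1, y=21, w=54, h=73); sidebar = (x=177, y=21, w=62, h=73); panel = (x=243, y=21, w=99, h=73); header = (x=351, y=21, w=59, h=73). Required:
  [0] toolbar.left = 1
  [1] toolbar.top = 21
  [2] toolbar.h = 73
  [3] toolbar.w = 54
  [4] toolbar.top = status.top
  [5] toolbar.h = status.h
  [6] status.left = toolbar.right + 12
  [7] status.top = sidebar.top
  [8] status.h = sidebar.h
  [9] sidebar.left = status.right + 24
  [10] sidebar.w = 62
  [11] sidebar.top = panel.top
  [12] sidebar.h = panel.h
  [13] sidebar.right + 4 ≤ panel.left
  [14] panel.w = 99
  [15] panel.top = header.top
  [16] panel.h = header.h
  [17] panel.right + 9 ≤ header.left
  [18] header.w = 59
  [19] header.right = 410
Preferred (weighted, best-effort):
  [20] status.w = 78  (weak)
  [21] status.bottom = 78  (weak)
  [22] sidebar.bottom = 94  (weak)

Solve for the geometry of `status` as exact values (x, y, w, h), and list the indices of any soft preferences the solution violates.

status = (x=67, y=21, w=86, h=73)
violated soft preferences: 20, 21

1. status.y = 21  [toolbar.top = status.top]
2. status.h = 73  [toolbar.h = status.h]
3. status.x = 67  [status.left = toolbar.right + 12]
4. status.w = 86  [sidebar.left = status.right + 24]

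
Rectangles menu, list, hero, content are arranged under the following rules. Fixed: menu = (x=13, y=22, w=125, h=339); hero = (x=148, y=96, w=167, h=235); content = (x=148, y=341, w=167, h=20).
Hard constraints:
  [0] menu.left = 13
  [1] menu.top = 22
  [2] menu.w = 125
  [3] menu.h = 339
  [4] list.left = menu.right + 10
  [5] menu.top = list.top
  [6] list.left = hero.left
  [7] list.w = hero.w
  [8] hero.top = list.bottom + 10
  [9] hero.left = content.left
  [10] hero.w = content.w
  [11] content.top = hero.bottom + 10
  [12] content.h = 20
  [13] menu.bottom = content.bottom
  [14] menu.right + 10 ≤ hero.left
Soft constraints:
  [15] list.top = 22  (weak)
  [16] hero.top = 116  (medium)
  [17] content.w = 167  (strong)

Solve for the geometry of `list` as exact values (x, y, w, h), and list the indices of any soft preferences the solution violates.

1. list.x = 148  [list.left = menu.right + 10]
2. list.y = 22  [menu.top = list.top]
3. list.w = 167  [list.w = hero.w]
4. list.h = 64  [hero.top = list.bottom + 10]

list = (x=148, y=22, w=167, h=64)
violated soft preferences: 16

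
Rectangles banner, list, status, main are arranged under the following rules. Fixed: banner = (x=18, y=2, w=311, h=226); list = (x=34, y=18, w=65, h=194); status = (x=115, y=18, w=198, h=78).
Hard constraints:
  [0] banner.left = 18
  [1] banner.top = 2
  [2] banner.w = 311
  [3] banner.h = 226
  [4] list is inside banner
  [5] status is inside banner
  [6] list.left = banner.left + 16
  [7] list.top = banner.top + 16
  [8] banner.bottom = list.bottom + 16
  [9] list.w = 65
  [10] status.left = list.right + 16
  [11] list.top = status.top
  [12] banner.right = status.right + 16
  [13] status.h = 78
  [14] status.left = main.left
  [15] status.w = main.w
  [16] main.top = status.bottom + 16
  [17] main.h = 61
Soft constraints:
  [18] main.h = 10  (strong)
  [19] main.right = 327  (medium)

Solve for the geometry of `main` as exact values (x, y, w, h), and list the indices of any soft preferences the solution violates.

main = (x=115, y=112, w=198, h=61)
violated soft preferences: 18, 19

1. main.x = 115  [status.left = main.left]
2. main.w = 198  [status.w = main.w]
3. main.y = 112  [main.top = status.bottom + 16]
4. main.h = 61  [main.h = 61]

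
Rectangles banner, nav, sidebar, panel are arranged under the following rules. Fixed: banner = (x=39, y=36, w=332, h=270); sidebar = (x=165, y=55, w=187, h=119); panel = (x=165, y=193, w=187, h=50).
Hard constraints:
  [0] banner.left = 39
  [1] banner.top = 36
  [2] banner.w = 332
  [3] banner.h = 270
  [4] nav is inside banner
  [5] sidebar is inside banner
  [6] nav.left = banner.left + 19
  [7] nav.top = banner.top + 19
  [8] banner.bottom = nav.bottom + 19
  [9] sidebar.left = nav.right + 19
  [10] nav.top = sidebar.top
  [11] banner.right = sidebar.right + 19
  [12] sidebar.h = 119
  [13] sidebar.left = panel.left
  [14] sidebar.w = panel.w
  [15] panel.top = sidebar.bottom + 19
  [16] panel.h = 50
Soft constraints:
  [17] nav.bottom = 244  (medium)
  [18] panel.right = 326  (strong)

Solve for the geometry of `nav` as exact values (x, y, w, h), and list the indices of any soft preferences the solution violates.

nav = (x=58, y=55, w=88, h=232)
violated soft preferences: 17, 18

1. nav.x = 58  [nav.left = banner.left + 19]
2. nav.y = 55  [nav.top = banner.top + 19]
3. nav.h = 232  [banner.bottom = nav.bottom + 19]
4. nav.w = 88  [sidebar.left = nav.right + 19]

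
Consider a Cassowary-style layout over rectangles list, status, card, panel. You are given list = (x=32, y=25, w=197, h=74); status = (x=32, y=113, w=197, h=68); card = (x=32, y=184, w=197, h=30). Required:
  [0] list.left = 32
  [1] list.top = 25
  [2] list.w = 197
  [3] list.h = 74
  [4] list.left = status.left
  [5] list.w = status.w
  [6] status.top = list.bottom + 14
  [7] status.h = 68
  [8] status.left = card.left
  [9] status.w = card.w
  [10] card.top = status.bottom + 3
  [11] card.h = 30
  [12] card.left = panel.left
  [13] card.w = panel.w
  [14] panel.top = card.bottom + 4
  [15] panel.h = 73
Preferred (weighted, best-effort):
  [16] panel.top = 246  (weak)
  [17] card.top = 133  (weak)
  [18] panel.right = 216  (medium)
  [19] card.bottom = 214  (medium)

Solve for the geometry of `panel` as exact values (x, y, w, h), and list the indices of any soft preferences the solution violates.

1. panel.x = 32  [card.left = panel.left]
2. panel.w = 197  [card.w = panel.w]
3. panel.y = 218  [panel.top = card.bottom + 4]
4. panel.h = 73  [panel.h = 73]

panel = (x=32, y=218, w=197, h=73)
violated soft preferences: 16, 17, 18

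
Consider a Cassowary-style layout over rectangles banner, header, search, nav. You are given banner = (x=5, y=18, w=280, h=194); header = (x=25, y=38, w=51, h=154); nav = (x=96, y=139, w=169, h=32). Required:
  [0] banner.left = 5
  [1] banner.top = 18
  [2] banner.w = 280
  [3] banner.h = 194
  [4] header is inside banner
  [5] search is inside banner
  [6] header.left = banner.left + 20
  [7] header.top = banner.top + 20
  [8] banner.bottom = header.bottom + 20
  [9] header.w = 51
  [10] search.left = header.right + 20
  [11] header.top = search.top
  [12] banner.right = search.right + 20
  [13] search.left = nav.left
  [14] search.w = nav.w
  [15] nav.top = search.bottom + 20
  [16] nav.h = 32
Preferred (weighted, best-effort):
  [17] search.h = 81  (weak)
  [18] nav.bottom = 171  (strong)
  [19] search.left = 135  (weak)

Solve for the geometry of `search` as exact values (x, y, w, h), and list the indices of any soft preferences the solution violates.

search = (x=96, y=38, w=169, h=81)
violated soft preferences: 19

1. search.x = 96  [search.left = header.right + 20]
2. search.y = 38  [header.top = search.top]
3. search.w = 169  [banner.right = search.right + 20]
4. search.h = 81  [nav.top = search.bottom + 20]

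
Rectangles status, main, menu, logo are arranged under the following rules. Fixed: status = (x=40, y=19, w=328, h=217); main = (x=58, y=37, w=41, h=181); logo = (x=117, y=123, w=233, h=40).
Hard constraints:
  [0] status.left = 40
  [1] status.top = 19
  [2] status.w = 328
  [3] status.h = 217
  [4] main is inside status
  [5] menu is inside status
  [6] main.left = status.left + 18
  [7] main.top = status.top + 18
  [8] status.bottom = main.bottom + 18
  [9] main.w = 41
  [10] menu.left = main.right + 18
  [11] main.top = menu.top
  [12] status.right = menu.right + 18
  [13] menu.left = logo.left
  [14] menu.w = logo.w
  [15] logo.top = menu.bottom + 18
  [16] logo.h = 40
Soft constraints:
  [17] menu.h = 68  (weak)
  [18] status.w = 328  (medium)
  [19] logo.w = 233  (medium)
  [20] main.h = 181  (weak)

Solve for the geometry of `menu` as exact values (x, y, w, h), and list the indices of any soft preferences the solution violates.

1. menu.x = 117  [menu.left = main.right + 18]
2. menu.y = 37  [main.top = menu.top]
3. menu.w = 233  [status.right = menu.right + 18]
4. menu.h = 68  [logo.top = menu.bottom + 18]

menu = (x=117, y=37, w=233, h=68)
violated soft preferences: none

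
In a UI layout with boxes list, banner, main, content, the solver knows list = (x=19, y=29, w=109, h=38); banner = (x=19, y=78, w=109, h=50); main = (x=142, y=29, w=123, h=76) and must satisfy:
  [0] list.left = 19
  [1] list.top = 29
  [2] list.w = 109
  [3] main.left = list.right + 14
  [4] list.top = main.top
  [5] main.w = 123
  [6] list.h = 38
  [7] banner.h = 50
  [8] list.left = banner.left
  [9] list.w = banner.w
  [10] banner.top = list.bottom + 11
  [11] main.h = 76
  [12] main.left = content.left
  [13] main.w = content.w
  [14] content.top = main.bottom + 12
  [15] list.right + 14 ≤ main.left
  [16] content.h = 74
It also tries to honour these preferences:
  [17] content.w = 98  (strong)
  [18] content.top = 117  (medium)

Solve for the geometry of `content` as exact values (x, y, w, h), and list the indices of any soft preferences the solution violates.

1. content.x = 142  [main.left = content.left]
2. content.w = 123  [main.w = content.w]
3. content.y = 117  [content.top = main.bottom + 12]
4. content.h = 74  [content.h = 74]

content = (x=142, y=117, w=123, h=74)
violated soft preferences: 17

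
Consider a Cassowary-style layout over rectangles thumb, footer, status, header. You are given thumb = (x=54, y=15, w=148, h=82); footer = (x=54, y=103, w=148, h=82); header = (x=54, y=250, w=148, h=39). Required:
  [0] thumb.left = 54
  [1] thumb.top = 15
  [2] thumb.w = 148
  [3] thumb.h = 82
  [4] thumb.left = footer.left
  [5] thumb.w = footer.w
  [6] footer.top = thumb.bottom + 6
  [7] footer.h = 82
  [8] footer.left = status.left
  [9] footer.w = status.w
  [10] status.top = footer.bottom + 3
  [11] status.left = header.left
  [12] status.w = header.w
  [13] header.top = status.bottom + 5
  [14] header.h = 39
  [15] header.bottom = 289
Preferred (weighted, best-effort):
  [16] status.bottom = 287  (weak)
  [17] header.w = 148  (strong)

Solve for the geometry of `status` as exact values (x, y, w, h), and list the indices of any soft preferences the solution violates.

status = (x=54, y=188, w=148, h=57)
violated soft preferences: 16

1. status.x = 54  [footer.left = status.left]
2. status.w = 148  [footer.w = status.w]
3. status.y = 188  [status.top = footer.bottom + 3]
4. status.h = 57  [header.top = status.bottom + 5]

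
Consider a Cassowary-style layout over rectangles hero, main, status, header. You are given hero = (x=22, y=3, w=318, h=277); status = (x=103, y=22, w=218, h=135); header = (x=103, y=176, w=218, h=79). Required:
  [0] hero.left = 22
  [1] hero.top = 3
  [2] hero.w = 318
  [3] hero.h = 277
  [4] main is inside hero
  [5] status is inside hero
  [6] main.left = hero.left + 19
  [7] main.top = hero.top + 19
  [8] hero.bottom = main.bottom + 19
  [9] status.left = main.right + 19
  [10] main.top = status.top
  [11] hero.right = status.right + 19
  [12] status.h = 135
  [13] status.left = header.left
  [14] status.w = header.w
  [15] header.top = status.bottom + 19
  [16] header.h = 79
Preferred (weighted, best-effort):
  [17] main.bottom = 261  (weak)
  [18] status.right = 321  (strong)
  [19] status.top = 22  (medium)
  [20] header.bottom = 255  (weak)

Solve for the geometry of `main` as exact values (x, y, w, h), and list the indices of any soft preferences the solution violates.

main = (x=41, y=22, w=43, h=239)
violated soft preferences: none

1. main.x = 41  [main.left = hero.left + 19]
2. main.y = 22  [main.top = hero.top + 19]
3. main.h = 239  [hero.bottom = main.bottom + 19]
4. main.w = 43  [status.left = main.right + 19]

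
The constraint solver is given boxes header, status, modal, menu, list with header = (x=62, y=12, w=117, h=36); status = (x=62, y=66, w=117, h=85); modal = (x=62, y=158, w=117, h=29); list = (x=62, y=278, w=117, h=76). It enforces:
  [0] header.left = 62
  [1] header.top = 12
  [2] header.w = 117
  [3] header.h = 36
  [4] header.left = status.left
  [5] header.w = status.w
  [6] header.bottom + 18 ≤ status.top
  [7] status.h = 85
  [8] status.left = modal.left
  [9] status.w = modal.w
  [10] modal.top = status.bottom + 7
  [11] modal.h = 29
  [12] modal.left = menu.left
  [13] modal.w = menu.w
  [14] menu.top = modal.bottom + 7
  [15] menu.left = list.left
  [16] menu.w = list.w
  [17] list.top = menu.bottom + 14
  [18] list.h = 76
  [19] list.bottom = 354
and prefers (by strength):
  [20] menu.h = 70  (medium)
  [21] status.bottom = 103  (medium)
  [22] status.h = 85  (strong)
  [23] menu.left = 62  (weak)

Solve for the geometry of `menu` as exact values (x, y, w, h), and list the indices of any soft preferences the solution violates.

1. menu.x = 62  [modal.left = menu.left]
2. menu.w = 117  [modal.w = menu.w]
3. menu.y = 194  [menu.top = modal.bottom + 7]
4. menu.h = 70  [list.top = menu.bottom + 14]

menu = (x=62, y=194, w=117, h=70)
violated soft preferences: 21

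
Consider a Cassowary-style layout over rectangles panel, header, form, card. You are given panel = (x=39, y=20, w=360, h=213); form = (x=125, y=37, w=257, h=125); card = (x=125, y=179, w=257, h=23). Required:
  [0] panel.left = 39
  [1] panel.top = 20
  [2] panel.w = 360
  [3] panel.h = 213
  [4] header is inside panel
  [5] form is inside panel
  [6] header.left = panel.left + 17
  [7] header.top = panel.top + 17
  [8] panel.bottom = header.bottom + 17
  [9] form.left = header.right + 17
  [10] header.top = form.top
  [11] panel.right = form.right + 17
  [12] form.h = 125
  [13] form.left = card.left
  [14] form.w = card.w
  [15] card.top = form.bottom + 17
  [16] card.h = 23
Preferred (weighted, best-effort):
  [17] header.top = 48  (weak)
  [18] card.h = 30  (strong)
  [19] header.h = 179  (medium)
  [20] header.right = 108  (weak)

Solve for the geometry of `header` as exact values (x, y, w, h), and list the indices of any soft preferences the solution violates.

header = (x=56, y=37, w=52, h=179)
violated soft preferences: 17, 18

1. header.x = 56  [header.left = panel.left + 17]
2. header.y = 37  [header.top = panel.top + 17]
3. header.h = 179  [panel.bottom = header.bottom + 17]
4. header.w = 52  [form.left = header.right + 17]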